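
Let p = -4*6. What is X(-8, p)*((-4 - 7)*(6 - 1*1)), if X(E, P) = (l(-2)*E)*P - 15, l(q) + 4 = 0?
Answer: 43065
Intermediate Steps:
l(q) = -4 (l(q) = -4 + 0 = -4)
p = -24
X(E, P) = -15 - 4*E*P (X(E, P) = (-4*E)*P - 15 = -4*E*P - 15 = -15 - 4*E*P)
X(-8, p)*((-4 - 7)*(6 - 1*1)) = (-15 - 4*(-8)*(-24))*((-4 - 7)*(6 - 1*1)) = (-15 - 768)*(-11*(6 - 1)) = -(-8613)*5 = -783*(-55) = 43065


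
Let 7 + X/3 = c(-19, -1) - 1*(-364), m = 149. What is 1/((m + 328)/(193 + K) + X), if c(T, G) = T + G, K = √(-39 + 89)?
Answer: 251335/254721693 + 53*√2/849072310 ≈ 0.00098679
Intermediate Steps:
K = 5*√2 (K = √50 = 5*√2 ≈ 7.0711)
c(T, G) = G + T
X = 1011 (X = -21 + 3*((-1 - 19) - 1*(-364)) = -21 + 3*(-20 + 364) = -21 + 3*344 = -21 + 1032 = 1011)
1/((m + 328)/(193 + K) + X) = 1/((149 + 328)/(193 + 5*√2) + 1011) = 1/(477/(193 + 5*√2) + 1011) = 1/(1011 + 477/(193 + 5*√2))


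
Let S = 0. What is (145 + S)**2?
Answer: 21025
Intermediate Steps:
(145 + S)**2 = (145 + 0)**2 = 145**2 = 21025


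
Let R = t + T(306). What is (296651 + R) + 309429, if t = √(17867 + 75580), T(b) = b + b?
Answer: 606692 + 3*√10383 ≈ 6.0700e+5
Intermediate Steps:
T(b) = 2*b
t = 3*√10383 (t = √93447 = 3*√10383 ≈ 305.69)
R = 612 + 3*√10383 (R = 3*√10383 + 2*306 = 3*√10383 + 612 = 612 + 3*√10383 ≈ 917.69)
(296651 + R) + 309429 = (296651 + (612 + 3*√10383)) + 309429 = (297263 + 3*√10383) + 309429 = 606692 + 3*√10383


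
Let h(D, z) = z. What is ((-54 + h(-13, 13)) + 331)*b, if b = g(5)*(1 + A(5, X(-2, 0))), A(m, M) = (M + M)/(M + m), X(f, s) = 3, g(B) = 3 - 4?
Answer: -1015/2 ≈ -507.50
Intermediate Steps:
g(B) = -1
A(m, M) = 2*M/(M + m) (A(m, M) = (2*M)/(M + m) = 2*M/(M + m))
b = -7/4 (b = -(1 + 2*3/(3 + 5)) = -(1 + 2*3/8) = -(1 + 2*3*(⅛)) = -(1 + ¾) = -1*7/4 = -7/4 ≈ -1.7500)
((-54 + h(-13, 13)) + 331)*b = ((-54 + 13) + 331)*(-7/4) = (-41 + 331)*(-7/4) = 290*(-7/4) = -1015/2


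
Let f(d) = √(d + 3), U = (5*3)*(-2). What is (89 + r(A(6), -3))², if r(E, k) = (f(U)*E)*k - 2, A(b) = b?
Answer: -1179 - 9396*I*√3 ≈ -1179.0 - 16274.0*I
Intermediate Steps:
U = -30 (U = 15*(-2) = -30)
f(d) = √(3 + d)
r(E, k) = -2 + 3*I*E*k*√3 (r(E, k) = (√(3 - 30)*E)*k - 2 = (√(-27)*E)*k - 2 = ((3*I*√3)*E)*k - 2 = (3*I*E*√3)*k - 2 = 3*I*E*k*√3 - 2 = -2 + 3*I*E*k*√3)
(89 + r(A(6), -3))² = (89 + (-2 + 3*I*6*(-3)*√3))² = (89 + (-2 - 54*I*√3))² = (87 - 54*I*√3)²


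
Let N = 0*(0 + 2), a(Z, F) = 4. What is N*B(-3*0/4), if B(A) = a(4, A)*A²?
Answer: 0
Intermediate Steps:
B(A) = 4*A²
N = 0 (N = 0*2 = 0)
N*B(-3*0/4) = 0*(4*(-3*0/4)²) = 0*(4*(0*(¼))²) = 0*(4*0²) = 0*(4*0) = 0*0 = 0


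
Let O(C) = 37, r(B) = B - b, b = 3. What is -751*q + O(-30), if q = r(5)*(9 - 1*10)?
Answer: 1539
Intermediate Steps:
r(B) = -3 + B (r(B) = B - 1*3 = B - 3 = -3 + B)
q = -2 (q = (-3 + 5)*(9 - 1*10) = 2*(9 - 10) = 2*(-1) = -2)
-751*q + O(-30) = -751*(-2) + 37 = 1502 + 37 = 1539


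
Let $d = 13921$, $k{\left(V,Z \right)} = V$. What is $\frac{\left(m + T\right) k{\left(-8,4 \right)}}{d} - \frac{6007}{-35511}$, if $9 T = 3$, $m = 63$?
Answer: $\frac{21877069}{164782877} \approx 0.13276$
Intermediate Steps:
$T = \frac{1}{3}$ ($T = \frac{1}{9} \cdot 3 = \frac{1}{3} \approx 0.33333$)
$\frac{\left(m + T\right) k{\left(-8,4 \right)}}{d} - \frac{6007}{-35511} = \frac{\left(63 + \frac{1}{3}\right) \left(-8\right)}{13921} - \frac{6007}{-35511} = \frac{190}{3} \left(-8\right) \frac{1}{13921} - - \frac{6007}{35511} = \left(- \frac{1520}{3}\right) \frac{1}{13921} + \frac{6007}{35511} = - \frac{1520}{41763} + \frac{6007}{35511} = \frac{21877069}{164782877}$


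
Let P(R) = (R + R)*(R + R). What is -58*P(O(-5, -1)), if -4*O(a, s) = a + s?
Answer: -522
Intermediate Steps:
O(a, s) = -a/4 - s/4 (O(a, s) = -(a + s)/4 = -a/4 - s/4)
P(R) = 4*R² (P(R) = (2*R)*(2*R) = 4*R²)
-58*P(O(-5, -1)) = -232*(-¼*(-5) - ¼*(-1))² = -232*(5/4 + ¼)² = -232*(3/2)² = -232*9/4 = -58*9 = -522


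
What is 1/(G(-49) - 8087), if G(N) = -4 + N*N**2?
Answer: -1/125740 ≈ -7.9529e-6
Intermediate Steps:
G(N) = -4 + N**3
1/(G(-49) - 8087) = 1/((-4 + (-49)**3) - 8087) = 1/((-4 - 117649) - 8087) = 1/(-117653 - 8087) = 1/(-125740) = -1/125740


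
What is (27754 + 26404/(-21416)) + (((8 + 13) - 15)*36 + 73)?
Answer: 150135621/5354 ≈ 28042.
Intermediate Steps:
(27754 + 26404/(-21416)) + (((8 + 13) - 15)*36 + 73) = (27754 + 26404*(-1/21416)) + ((21 - 15)*36 + 73) = (27754 - 6601/5354) + (6*36 + 73) = 148588315/5354 + (216 + 73) = 148588315/5354 + 289 = 150135621/5354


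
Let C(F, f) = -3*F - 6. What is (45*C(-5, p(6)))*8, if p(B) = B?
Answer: 3240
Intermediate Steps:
C(F, f) = -6 - 3*F
(45*C(-5, p(6)))*8 = (45*(-6 - 3*(-5)))*8 = (45*(-6 + 15))*8 = (45*9)*8 = 405*8 = 3240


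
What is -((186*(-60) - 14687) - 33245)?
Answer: 59092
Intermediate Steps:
-((186*(-60) - 14687) - 33245) = -((-11160 - 14687) - 33245) = -(-25847 - 33245) = -1*(-59092) = 59092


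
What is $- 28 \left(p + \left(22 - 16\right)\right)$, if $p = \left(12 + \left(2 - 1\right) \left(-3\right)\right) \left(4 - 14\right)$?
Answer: $2352$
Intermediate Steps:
$p = -90$ ($p = \left(12 + 1 \left(-3\right)\right) \left(-10\right) = \left(12 - 3\right) \left(-10\right) = 9 \left(-10\right) = -90$)
$- 28 \left(p + \left(22 - 16\right)\right) = - 28 \left(-90 + \left(22 - 16\right)\right) = - 28 \left(-90 + 6\right) = \left(-28\right) \left(-84\right) = 2352$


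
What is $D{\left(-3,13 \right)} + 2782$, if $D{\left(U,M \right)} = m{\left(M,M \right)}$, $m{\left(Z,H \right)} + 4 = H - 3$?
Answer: $2788$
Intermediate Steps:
$m{\left(Z,H \right)} = -7 + H$ ($m{\left(Z,H \right)} = -4 + \left(H - 3\right) = -4 + \left(-3 + H\right) = -7 + H$)
$D{\left(U,M \right)} = -7 + M$
$D{\left(-3,13 \right)} + 2782 = \left(-7 + 13\right) + 2782 = 6 + 2782 = 2788$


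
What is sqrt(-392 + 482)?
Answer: 3*sqrt(10) ≈ 9.4868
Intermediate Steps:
sqrt(-392 + 482) = sqrt(90) = 3*sqrt(10)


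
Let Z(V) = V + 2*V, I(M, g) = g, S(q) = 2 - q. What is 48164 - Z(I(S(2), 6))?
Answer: 48146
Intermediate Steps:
Z(V) = 3*V
48164 - Z(I(S(2), 6)) = 48164 - 3*6 = 48164 - 1*18 = 48164 - 18 = 48146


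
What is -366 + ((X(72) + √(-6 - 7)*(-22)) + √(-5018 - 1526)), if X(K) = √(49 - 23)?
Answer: -366 + √26 - 22*I*√13 + 4*I*√409 ≈ -360.9 + 1.5729*I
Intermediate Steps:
X(K) = √26
-366 + ((X(72) + √(-6 - 7)*(-22)) + √(-5018 - 1526)) = -366 + ((√26 + √(-6 - 7)*(-22)) + √(-5018 - 1526)) = -366 + ((√26 + √(-13)*(-22)) + √(-6544)) = -366 + ((√26 + (I*√13)*(-22)) + 4*I*√409) = -366 + ((√26 - 22*I*√13) + 4*I*√409) = -366 + (√26 - 22*I*√13 + 4*I*√409) = -366 + √26 - 22*I*√13 + 4*I*√409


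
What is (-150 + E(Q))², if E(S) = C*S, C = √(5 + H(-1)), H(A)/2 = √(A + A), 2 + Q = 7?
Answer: 25*(30 - √(5 + 2*I*√2))² ≈ 19148.0 - 844.51*I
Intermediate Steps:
Q = 5 (Q = -2 + 7 = 5)
H(A) = 2*√2*√A (H(A) = 2*√(A + A) = 2*√(2*A) = 2*(√2*√A) = 2*√2*√A)
C = √(5 + 2*I*√2) (C = √(5 + 2*√2*√(-1)) = √(5 + 2*√2*I) = √(5 + 2*I*√2) ≈ 2.3178 + 0.61015*I)
E(S) = S*√(5 + 2*I*√2) (E(S) = √(5 + 2*I*√2)*S = S*√(5 + 2*I*√2))
(-150 + E(Q))² = (-150 + 5*√(5 + 2*I*√2))²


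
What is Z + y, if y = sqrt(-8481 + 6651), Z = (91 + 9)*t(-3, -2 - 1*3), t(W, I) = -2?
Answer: -200 + I*sqrt(1830) ≈ -200.0 + 42.779*I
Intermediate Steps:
Z = -200 (Z = (91 + 9)*(-2) = 100*(-2) = -200)
y = I*sqrt(1830) (y = sqrt(-1830) = I*sqrt(1830) ≈ 42.779*I)
Z + y = -200 + I*sqrt(1830)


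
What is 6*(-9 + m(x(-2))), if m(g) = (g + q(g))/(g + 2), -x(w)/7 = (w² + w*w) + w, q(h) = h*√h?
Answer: -477/10 + 63*I*√42/10 ≈ -47.7 + 40.829*I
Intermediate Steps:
q(h) = h^(3/2)
x(w) = -14*w² - 7*w (x(w) = -7*((w² + w*w) + w) = -7*((w² + w²) + w) = -7*(2*w² + w) = -7*(w + 2*w²) = -14*w² - 7*w)
m(g) = (g + g^(3/2))/(2 + g) (m(g) = (g + g^(3/2))/(g + 2) = (g + g^(3/2))/(2 + g))
6*(-9 + m(x(-2))) = 6*(-9 + (-7*(-2)*(1 + 2*(-2)) + (-7*(-2)*(1 + 2*(-2)))^(3/2))/(2 - 7*(-2)*(1 + 2*(-2)))) = 6*(-9 + (-7*(-2)*(1 - 4) + (-7*(-2)*(1 - 4))^(3/2))/(2 - 7*(-2)*(1 - 4))) = 6*(-9 + (-7*(-2)*(-3) + (-7*(-2)*(-3))^(3/2))/(2 - 7*(-2)*(-3))) = 6*(-9 + (-42 + (-42)^(3/2))/(2 - 42)) = 6*(-9 + (-42 - 42*I*√42)/(-40)) = 6*(-9 - (-42 - 42*I*√42)/40) = 6*(-9 + (21/20 + 21*I*√42/20)) = 6*(-159/20 + 21*I*√42/20) = -477/10 + 63*I*√42/10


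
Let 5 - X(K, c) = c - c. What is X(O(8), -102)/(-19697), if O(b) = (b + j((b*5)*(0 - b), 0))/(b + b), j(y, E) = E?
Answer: -5/19697 ≈ -0.00025385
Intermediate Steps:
O(b) = ½ (O(b) = (b + 0)/(b + b) = b/((2*b)) = b*(1/(2*b)) = ½)
X(K, c) = 5 (X(K, c) = 5 - (c - c) = 5 - 1*0 = 5 + 0 = 5)
X(O(8), -102)/(-19697) = 5/(-19697) = 5*(-1/19697) = -5/19697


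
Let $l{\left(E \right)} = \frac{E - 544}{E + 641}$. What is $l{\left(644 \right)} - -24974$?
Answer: $\frac{6418338}{257} \approx 24974.0$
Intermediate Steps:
$l{\left(E \right)} = \frac{-544 + E}{641 + E}$
$l{\left(644 \right)} - -24974 = \frac{-544 + 644}{641 + 644} - -24974 = \frac{1}{1285} \cdot 100 + 24974 = \frac{20}{257} + 24974 = \frac{6418338}{257}$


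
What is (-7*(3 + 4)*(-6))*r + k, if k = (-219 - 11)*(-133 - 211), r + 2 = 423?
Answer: 202894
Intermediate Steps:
r = 421 (r = -2 + 423 = 421)
k = 79120 (k = -230*(-344) = 79120)
(-7*(3 + 4)*(-6))*r + k = (-7*(3 + 4)*(-6))*421 + 79120 = (-7*7*(-6))*421 + 79120 = -49*(-6)*421 + 79120 = 294*421 + 79120 = 123774 + 79120 = 202894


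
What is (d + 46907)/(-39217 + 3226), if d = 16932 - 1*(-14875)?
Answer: -8746/3999 ≈ -2.1870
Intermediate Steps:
d = 31807 (d = 16932 + 14875 = 31807)
(d + 46907)/(-39217 + 3226) = (31807 + 46907)/(-39217 + 3226) = 78714/(-35991) = 78714*(-1/35991) = -8746/3999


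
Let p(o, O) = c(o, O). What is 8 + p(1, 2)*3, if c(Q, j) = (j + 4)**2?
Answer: 116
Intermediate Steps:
c(Q, j) = (4 + j)**2
p(o, O) = (4 + O)**2
8 + p(1, 2)*3 = 8 + (4 + 2)**2*3 = 8 + 6**2*3 = 8 + 36*3 = 8 + 108 = 116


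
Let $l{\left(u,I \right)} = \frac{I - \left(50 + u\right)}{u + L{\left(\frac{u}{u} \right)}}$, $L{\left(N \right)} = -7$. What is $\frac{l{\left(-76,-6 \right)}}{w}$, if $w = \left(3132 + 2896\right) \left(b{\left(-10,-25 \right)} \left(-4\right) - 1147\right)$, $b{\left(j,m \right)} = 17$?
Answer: $\frac{1}{30394683} \approx 3.2901 \cdot 10^{-8}$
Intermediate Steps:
$l{\left(u,I \right)} = \frac{-50 + I - u}{-7 + u}$ ($l{\left(u,I \right)} = \frac{I - \left(50 + u\right)}{u - 7} = \frac{-50 + I - u}{-7 + u}$)
$w = -7324020$ ($w = \left(3132 + 2896\right) \left(17 \left(-4\right) - 1147\right) = 6028 \left(-68 - 1147\right) = 6028 \left(-1215\right) = -7324020$)
$\frac{l{\left(-76,-6 \right)}}{w} = \frac{\frac{1}{-7 - 76} \left(-50 - 6 - -76\right)}{-7324020} = \frac{-50 - 6 + 76}{-83} \left(- \frac{1}{7324020}\right) = \left(- \frac{1}{83}\right) 20 \left(- \frac{1}{7324020}\right) = \left(- \frac{20}{83}\right) \left(- \frac{1}{7324020}\right) = \frac{1}{30394683}$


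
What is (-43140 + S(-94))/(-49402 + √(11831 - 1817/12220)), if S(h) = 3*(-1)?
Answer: 26045102938920/29823469347877 + 258858*√49074502685/29823469347877 ≈ 0.87523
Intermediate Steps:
S(h) = -3
(-43140 + S(-94))/(-49402 + √(11831 - 1817/12220)) = (-43140 - 3)/(-49402 + √(11831 - 1817/12220)) = -43143/(-49402 + √(11831 - 1817*1/12220)) = -43143/(-49402 + √(11831 - 1817/12220)) = -43143/(-49402 + √(144573003/12220)) = -43143/(-49402 + 3*√49074502685/6110)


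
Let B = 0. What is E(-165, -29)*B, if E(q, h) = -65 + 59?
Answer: 0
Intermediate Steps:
E(q, h) = -6
E(-165, -29)*B = -6*0 = 0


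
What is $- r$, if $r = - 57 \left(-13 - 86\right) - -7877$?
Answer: $-13520$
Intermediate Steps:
$r = 13520$ ($r = \left(-57\right) \left(-99\right) + 7877 = 5643 + 7877 = 13520$)
$- r = \left(-1\right) 13520 = -13520$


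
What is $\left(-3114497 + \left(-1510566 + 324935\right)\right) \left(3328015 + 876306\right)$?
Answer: $-18079118453088$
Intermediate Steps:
$\left(-3114497 + \left(-1510566 + 324935\right)\right) \left(3328015 + 876306\right) = \left(-3114497 - 1185631\right) 4204321 = \left(-4300128\right) 4204321 = -18079118453088$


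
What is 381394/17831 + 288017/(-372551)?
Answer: 136953084967/6642956881 ≈ 20.616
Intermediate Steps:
381394/17831 + 288017/(-372551) = 381394*(1/17831) + 288017*(-1/372551) = 381394/17831 - 288017/372551 = 136953084967/6642956881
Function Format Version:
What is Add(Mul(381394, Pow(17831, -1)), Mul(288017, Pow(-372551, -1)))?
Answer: Rational(136953084967, 6642956881) ≈ 20.616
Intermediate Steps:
Add(Mul(381394, Pow(17831, -1)), Mul(288017, Pow(-372551, -1))) = Add(Mul(381394, Rational(1, 17831)), Mul(288017, Rational(-1, 372551))) = Add(Rational(381394, 17831), Rational(-288017, 372551)) = Rational(136953084967, 6642956881)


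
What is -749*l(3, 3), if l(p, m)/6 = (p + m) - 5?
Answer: -4494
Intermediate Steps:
l(p, m) = -30 + 6*m + 6*p (l(p, m) = 6*((p + m) - 5) = 6*((m + p) - 5) = 6*(-5 + m + p) = -30 + 6*m + 6*p)
-749*l(3, 3) = -749*(-30 + 6*3 + 6*3) = -749*(-30 + 18 + 18) = -749*6 = -4494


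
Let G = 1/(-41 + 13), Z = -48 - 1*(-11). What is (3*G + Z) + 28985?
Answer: 810541/28 ≈ 28948.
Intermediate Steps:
Z = -37 (Z = -48 + 11 = -37)
G = -1/28 (G = 1/(-28) = -1/28 ≈ -0.035714)
(3*G + Z) + 28985 = (3*(-1/28) - 37) + 28985 = (-3/28 - 37) + 28985 = -1039/28 + 28985 = 810541/28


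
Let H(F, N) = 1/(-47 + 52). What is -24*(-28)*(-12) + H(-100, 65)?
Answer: -40319/5 ≈ -8063.8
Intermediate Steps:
H(F, N) = ⅕ (H(F, N) = 1/5 = ⅕)
-24*(-28)*(-12) + H(-100, 65) = -24*(-28)*(-12) + ⅕ = 672*(-12) + ⅕ = -8064 + ⅕ = -40319/5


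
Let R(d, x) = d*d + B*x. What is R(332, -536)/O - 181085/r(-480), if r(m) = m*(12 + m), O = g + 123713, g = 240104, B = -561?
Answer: 5285453471/16345570176 ≈ 0.32336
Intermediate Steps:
R(d, x) = d**2 - 561*x (R(d, x) = d*d - 561*x = d**2 - 561*x)
O = 363817 (O = 240104 + 123713 = 363817)
R(332, -536)/O - 181085/r(-480) = (332**2 - 561*(-536))/363817 - 181085*(-1/(480*(12 - 480))) = (110224 + 300696)*(1/363817) - 181085/((-480*(-468))) = 410920*(1/363817) - 181085/224640 = 410920/363817 - 181085*1/224640 = 410920/363817 - 36217/44928 = 5285453471/16345570176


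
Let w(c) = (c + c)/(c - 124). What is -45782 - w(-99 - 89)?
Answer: -1785545/39 ≈ -45783.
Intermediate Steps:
w(c) = 2*c/(-124 + c) (w(c) = (2*c)/(-124 + c) = 2*c/(-124 + c))
-45782 - w(-99 - 89) = -45782 - 2*(-99 - 89)/(-124 + (-99 - 89)) = -45782 - 2*(-188)/(-124 - 188) = -45782 - 2*(-188)/(-312) = -45782 - 2*(-188)*(-1)/312 = -45782 - 1*47/39 = -45782 - 47/39 = -1785545/39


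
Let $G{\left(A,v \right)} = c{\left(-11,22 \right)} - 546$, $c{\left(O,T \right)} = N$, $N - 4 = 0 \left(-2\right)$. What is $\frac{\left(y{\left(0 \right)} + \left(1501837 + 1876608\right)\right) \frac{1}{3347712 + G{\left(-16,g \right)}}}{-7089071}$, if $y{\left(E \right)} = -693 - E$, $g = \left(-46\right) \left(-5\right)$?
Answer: $- \frac{1688876}{11864162889535} \approx -1.4235 \cdot 10^{-7}$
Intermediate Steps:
$g = 230$
$N = 4$ ($N = 4 + 0 \left(-2\right) = 4 + 0 = 4$)
$c{\left(O,T \right)} = 4$
$G{\left(A,v \right)} = -542$ ($G{\left(A,v \right)} = 4 - 546 = -542$)
$\frac{\left(y{\left(0 \right)} + \left(1501837 + 1876608\right)\right) \frac{1}{3347712 + G{\left(-16,g \right)}}}{-7089071} = \frac{\left(\left(-693 - 0\right) + \left(1501837 + 1876608\right)\right) \frac{1}{3347712 - 542}}{-7089071} = \frac{\left(-693 + 0\right) + 3378445}{3347170} \left(- \frac{1}{7089071}\right) = \left(-693 + 3378445\right) \frac{1}{3347170} \left(- \frac{1}{7089071}\right) = 3377752 \cdot \frac{1}{3347170} \left(- \frac{1}{7089071}\right) = \frac{1688876}{1673585} \left(- \frac{1}{7089071}\right) = - \frac{1688876}{11864162889535}$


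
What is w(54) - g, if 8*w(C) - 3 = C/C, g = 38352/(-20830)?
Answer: 48767/20830 ≈ 2.3412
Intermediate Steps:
g = -19176/10415 (g = 38352*(-1/20830) = -19176/10415 ≈ -1.8412)
w(C) = ½ (w(C) = 3/8 + (C/C)/8 = 3/8 + (⅛)*1 = 3/8 + ⅛ = ½)
w(54) - g = ½ - 1*(-19176/10415) = ½ + 19176/10415 = 48767/20830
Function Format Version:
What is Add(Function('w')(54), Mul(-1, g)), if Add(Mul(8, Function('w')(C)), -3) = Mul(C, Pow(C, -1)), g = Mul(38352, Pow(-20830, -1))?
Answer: Rational(48767, 20830) ≈ 2.3412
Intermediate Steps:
g = Rational(-19176, 10415) (g = Mul(38352, Rational(-1, 20830)) = Rational(-19176, 10415) ≈ -1.8412)
Function('w')(C) = Rational(1, 2) (Function('w')(C) = Add(Rational(3, 8), Mul(Rational(1, 8), Mul(C, Pow(C, -1)))) = Add(Rational(3, 8), Mul(Rational(1, 8), 1)) = Add(Rational(3, 8), Rational(1, 8)) = Rational(1, 2))
Add(Function('w')(54), Mul(-1, g)) = Add(Rational(1, 2), Mul(-1, Rational(-19176, 10415))) = Add(Rational(1, 2), Rational(19176, 10415)) = Rational(48767, 20830)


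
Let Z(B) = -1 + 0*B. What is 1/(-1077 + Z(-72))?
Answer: -1/1078 ≈ -0.00092764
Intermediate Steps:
Z(B) = -1 (Z(B) = -1 + 0 = -1)
1/(-1077 + Z(-72)) = 1/(-1077 - 1) = 1/(-1078) = -1/1078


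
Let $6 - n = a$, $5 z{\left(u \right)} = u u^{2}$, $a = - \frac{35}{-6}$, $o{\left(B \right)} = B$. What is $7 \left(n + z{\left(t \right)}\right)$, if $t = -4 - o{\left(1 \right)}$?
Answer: $- \frac{1043}{6} \approx -173.83$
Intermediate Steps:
$a = \frac{35}{6}$ ($a = \left(-35\right) \left(- \frac{1}{6}\right) = \frac{35}{6} \approx 5.8333$)
$t = -5$ ($t = -4 - 1 = -5$)
$z{\left(u \right)} = \frac{u^{3}}{5}$ ($z{\left(u \right)} = \frac{u u^{2}}{5} = \frac{u^{3}}{5}$)
$n = \frac{1}{6}$ ($n = 6 - \frac{35}{6} = \frac{1}{6} \approx 0.16667$)
$7 \left(n + z{\left(t \right)}\right) = 7 \left(\frac{1}{6} + \frac{\left(-5\right)^{3}}{5}\right) = 7 \left(\frac{1}{6} + \frac{1}{5} \left(-125\right)\right) = 7 \left(\frac{1}{6} - 25\right) = 7 \left(- \frac{149}{6}\right) = - \frac{1043}{6}$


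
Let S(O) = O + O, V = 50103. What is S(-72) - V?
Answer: -50247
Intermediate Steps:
S(O) = 2*O
S(-72) - V = 2*(-72) - 1*50103 = -144 - 50103 = -50247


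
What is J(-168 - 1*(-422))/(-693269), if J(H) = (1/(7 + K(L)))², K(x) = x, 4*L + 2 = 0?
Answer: -4/117162461 ≈ -3.4141e-8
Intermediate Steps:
L = -½ (L = -½ + (¼)*0 = -½ + 0 = -½ ≈ -0.50000)
J(H) = 4/169 (J(H) = (1/(7 - ½))² = (1/(13/2))² = (2/13)² = 4/169)
J(-168 - 1*(-422))/(-693269) = (4/169)/(-693269) = (4/169)*(-1/693269) = -4/117162461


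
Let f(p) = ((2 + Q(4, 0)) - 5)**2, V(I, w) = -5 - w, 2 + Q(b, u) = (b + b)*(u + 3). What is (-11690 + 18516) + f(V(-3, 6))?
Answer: 7187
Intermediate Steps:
Q(b, u) = -2 + 2*b*(3 + u) (Q(b, u) = -2 + (b + b)*(u + 3) = -2 + (2*b)*(3 + u) = -2 + 2*b*(3 + u))
f(p) = 361 (f(p) = ((2 + (-2 + 6*4 + 2*4*0)) - 5)**2 = ((2 + (-2 + 24 + 0)) - 5)**2 = ((2 + 22) - 5)**2 = (24 - 5)**2 = 19**2 = 361)
(-11690 + 18516) + f(V(-3, 6)) = (-11690 + 18516) + 361 = 6826 + 361 = 7187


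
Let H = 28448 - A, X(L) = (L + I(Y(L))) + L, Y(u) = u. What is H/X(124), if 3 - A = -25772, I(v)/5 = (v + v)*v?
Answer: 99/5704 ≈ 0.017356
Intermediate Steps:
I(v) = 10*v² (I(v) = 5*((v + v)*v) = 5*((2*v)*v) = 5*(2*v²) = 10*v²)
X(L) = 2*L + 10*L² (X(L) = (L + 10*L²) + L = 2*L + 10*L²)
A = 25775 (A = 3 - 1*(-25772) = 3 + 25772 = 25775)
H = 2673 (H = 28448 - 1*25775 = 28448 - 25775 = 2673)
H/X(124) = 2673/((2*124*(1 + 5*124))) = 2673/((2*124*(1 + 620))) = 2673/((2*124*621)) = 2673/154008 = 2673*(1/154008) = 99/5704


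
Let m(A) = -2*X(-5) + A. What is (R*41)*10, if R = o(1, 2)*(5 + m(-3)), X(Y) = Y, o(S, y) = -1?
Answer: -4920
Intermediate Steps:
m(A) = 10 + A (m(A) = -2*(-5) + A = 10 + A)
R = -12 (R = -(5 + (10 - 3)) = -(5 + 7) = -1*12 = -12)
(R*41)*10 = -12*41*10 = -492*10 = -4920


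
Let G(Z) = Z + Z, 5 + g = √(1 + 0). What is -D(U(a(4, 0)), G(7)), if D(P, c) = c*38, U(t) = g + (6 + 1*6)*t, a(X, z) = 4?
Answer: -532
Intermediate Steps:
g = -4 (g = -5 + √(1 + 0) = -5 + √1 = -5 + 1 = -4)
G(Z) = 2*Z
U(t) = -4 + 12*t (U(t) = -4 + (6 + 1*6)*t = -4 + (6 + 6)*t = -4 + 12*t)
D(P, c) = 38*c
-D(U(a(4, 0)), G(7)) = -38*2*7 = -38*14 = -1*532 = -532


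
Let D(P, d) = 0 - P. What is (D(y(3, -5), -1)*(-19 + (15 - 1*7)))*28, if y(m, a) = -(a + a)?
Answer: 3080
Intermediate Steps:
y(m, a) = -2*a
D(P, d) = -P
(D(y(3, -5), -1)*(-19 + (15 - 1*7)))*28 = ((-(-2)*(-5))*(-19 + (15 - 1*7)))*28 = ((-1*10)*(-19 + (15 - 7)))*28 = -10*(-19 + 8)*28 = -10*(-11)*28 = 110*28 = 3080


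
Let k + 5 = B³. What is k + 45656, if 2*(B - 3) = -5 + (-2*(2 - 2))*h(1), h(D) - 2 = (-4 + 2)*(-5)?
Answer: 365209/8 ≈ 45651.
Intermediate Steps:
h(D) = 12 (h(D) = 2 + (-4 + 2)*(-5) = 2 - 2*(-5) = 2 + 10 = 12)
B = ½ (B = 3 + (-5 - 2*(2 - 2)*12)/2 = 3 + (-5 - 2*0*12)/2 = 3 + (-5 + 0*12)/2 = 3 + (-5 + 0)/2 = 3 + (½)*(-5) = 3 - 5/2 = ½ ≈ 0.50000)
k = -39/8 (k = -5 + (½)³ = -5 + ⅛ = -39/8 ≈ -4.8750)
k + 45656 = -39/8 + 45656 = 365209/8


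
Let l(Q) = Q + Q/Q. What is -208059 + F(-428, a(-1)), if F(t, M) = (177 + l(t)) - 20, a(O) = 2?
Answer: -208329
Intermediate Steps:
l(Q) = 1 + Q (l(Q) = Q + 1 = 1 + Q)
F(t, M) = 158 + t (F(t, M) = (177 + (1 + t)) - 20 = (178 + t) - 20 = 158 + t)
-208059 + F(-428, a(-1)) = -208059 + (158 - 428) = -208059 - 270 = -208329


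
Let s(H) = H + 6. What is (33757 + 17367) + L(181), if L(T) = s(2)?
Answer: 51132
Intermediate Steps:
s(H) = 6 + H
L(T) = 8 (L(T) = 6 + 2 = 8)
(33757 + 17367) + L(181) = (33757 + 17367) + 8 = 51124 + 8 = 51132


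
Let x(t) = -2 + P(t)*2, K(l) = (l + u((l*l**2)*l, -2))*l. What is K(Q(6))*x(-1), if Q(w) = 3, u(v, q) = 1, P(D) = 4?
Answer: 72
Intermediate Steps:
K(l) = l*(1 + l) (K(l) = (l + 1)*l = (1 + l)*l = l*(1 + l))
x(t) = 6 (x(t) = -2 + 4*2 = -2 + 8 = 6)
K(Q(6))*x(-1) = (3*(1 + 3))*6 = (3*4)*6 = 12*6 = 72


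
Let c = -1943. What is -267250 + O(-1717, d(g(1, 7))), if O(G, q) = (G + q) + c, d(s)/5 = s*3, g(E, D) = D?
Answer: -270805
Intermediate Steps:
d(s) = 15*s (d(s) = 5*(s*3) = 5*(3*s) = 15*s)
O(G, q) = -1943 + G + q (O(G, q) = (G + q) - 1943 = -1943 + G + q)
-267250 + O(-1717, d(g(1, 7))) = -267250 + (-1943 - 1717 + 15*7) = -267250 + (-1943 - 1717 + 105) = -267250 - 3555 = -270805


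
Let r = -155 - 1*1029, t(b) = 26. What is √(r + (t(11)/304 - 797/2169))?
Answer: I*√3575681930162/54948 ≈ 34.413*I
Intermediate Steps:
r = -1184 (r = -155 - 1029 = -1184)
√(r + (t(11)/304 - 797/2169)) = √(-1184 + (26/304 - 797/2169)) = √(-1184 + (26*(1/304) - 797*1/2169)) = √(-1184 + (13/152 - 797/2169)) = √(-1184 - 92947/329688) = √(-390443539/329688) = I*√3575681930162/54948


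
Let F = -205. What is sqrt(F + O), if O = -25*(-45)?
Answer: 2*sqrt(230) ≈ 30.332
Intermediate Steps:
O = 1125
sqrt(F + O) = sqrt(-205 + 1125) = sqrt(920) = 2*sqrt(230)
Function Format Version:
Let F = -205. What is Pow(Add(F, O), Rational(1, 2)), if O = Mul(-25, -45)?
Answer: Mul(2, Pow(230, Rational(1, 2))) ≈ 30.332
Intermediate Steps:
O = 1125
Pow(Add(F, O), Rational(1, 2)) = Pow(Add(-205, 1125), Rational(1, 2)) = Pow(920, Rational(1, 2)) = Mul(2, Pow(230, Rational(1, 2)))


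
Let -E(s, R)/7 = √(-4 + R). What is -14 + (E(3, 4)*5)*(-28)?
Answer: -14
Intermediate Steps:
E(s, R) = -7*√(-4 + R)
-14 + (E(3, 4)*5)*(-28) = -14 + (-7*√(-4 + 4)*5)*(-28) = -14 + (-7*√0*5)*(-28) = -14 + (-7*0*5)*(-28) = -14 + (0*5)*(-28) = -14 + 0*(-28) = -14 + 0 = -14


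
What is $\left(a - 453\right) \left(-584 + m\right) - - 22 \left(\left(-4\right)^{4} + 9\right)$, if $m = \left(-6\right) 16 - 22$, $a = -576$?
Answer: $728188$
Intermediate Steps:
$m = -118$ ($m = -96 - 22 = -118$)
$\left(a - 453\right) \left(-584 + m\right) - - 22 \left(\left(-4\right)^{4} + 9\right) = \left(-576 - 453\right) \left(-584 - 118\right) - - 22 \left(\left(-4\right)^{4} + 9\right) = \left(-1029\right) \left(-702\right) - - 22 \left(256 + 9\right) = 722358 - \left(-22\right) 265 = 722358 - -5830 = 722358 + 5830 = 728188$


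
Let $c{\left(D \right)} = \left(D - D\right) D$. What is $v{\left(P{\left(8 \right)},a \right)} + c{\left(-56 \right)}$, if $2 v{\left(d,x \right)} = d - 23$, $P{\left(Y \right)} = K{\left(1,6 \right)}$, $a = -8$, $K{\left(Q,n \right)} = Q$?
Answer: $-11$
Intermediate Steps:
$P{\left(Y \right)} = 1$
$v{\left(d,x \right)} = - \frac{23}{2} + \frac{d}{2}$ ($v{\left(d,x \right)} = \frac{d - 23}{2} = \frac{-23 + d}{2} = - \frac{23}{2} + \frac{d}{2}$)
$c{\left(D \right)} = 0$ ($c{\left(D \right)} = 0 D = 0$)
$v{\left(P{\left(8 \right)},a \right)} + c{\left(-56 \right)} = \left(- \frac{23}{2} + \frac{1}{2} \cdot 1\right) + 0 = \left(- \frac{23}{2} + \frac{1}{2}\right) + 0 = -11 + 0 = -11$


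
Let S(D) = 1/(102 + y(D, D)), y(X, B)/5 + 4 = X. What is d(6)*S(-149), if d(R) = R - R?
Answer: 0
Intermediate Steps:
y(X, B) = -20 + 5*X
d(R) = 0
S(D) = 1/(82 + 5*D) (S(D) = 1/(102 + (-20 + 5*D)) = 1/(82 + 5*D))
d(6)*S(-149) = 0/(82 + 5*(-149)) = 0/(82 - 745) = 0/(-663) = 0*(-1/663) = 0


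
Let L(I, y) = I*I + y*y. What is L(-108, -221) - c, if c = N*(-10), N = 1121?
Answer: 71715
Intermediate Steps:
L(I, y) = I**2 + y**2
c = -11210 (c = 1121*(-10) = -11210)
L(-108, -221) - c = ((-108)**2 + (-221)**2) - 1*(-11210) = (11664 + 48841) + 11210 = 60505 + 11210 = 71715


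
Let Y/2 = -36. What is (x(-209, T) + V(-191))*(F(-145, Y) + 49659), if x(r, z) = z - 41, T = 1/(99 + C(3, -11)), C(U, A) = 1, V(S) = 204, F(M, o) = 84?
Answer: 810860643/100 ≈ 8.1086e+6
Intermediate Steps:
Y = -72 (Y = 2*(-36) = -72)
T = 1/100 (T = 1/(99 + 1) = 1/100 ≈ 0.010000)
x(r, z) = -41 + z
(x(-209, T) + V(-191))*(F(-145, Y) + 49659) = ((-41 + 1/100) + 204)*(84 + 49659) = (-4099/100 + 204)*49743 = (16301/100)*49743 = 810860643/100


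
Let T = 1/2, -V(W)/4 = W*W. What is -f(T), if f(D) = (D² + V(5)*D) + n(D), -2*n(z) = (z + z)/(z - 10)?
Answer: 3777/76 ≈ 49.697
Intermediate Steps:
V(W) = -4*W² (V(W) = -4*W*W = -4*W²)
n(z) = -z/(-10 + z) (n(z) = -(z + z)/(2*(z - 10)) = -2*z/(2*(-10 + z)) = -z/(-10 + z))
T = ½ ≈ 0.50000
f(D) = D² - 100*D - D/(-10 + D) (f(D) = (D² + (-4*5²)*D) - D/(-10 + D) = (D² + (-4*25)*D) - D/(-10 + D) = (D² - 100*D) - D/(-10 + D) = D² - 100*D - D/(-10 + D))
-f(T) = -(-1 + (-100 + ½)*(-10 + ½))/(2*(-10 + ½)) = -(-1 - 199/2*(-19/2))/(2*(-19/2)) = -(-2)*(-1 + 3781/4)/(2*19) = -(-2)*3777/(2*19*4) = -1*(-3777/76) = 3777/76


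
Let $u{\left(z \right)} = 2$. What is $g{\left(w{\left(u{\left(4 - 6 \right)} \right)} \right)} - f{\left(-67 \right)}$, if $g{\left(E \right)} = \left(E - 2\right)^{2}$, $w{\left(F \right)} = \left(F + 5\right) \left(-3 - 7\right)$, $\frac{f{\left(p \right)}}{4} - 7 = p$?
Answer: $5424$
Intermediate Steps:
$f{\left(p \right)} = 28 + 4 p$
$w{\left(F \right)} = -50 - 10 F$ ($w{\left(F \right)} = \left(5 + F\right) \left(-10\right) = -50 - 10 F$)
$g{\left(E \right)} = \left(-2 + E\right)^{2}$
$g{\left(w{\left(u{\left(4 - 6 \right)} \right)} \right)} - f{\left(-67 \right)} = \left(-2 - 70\right)^{2} - \left(28 + 4 \left(-67\right)\right) = \left(-2 - 70\right)^{2} - \left(28 - 268\right) = \left(-2 - 70\right)^{2} - -240 = \left(-72\right)^{2} + 240 = 5184 + 240 = 5424$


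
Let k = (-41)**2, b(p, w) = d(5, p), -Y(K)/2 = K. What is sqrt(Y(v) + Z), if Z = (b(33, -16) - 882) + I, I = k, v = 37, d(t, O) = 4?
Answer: 27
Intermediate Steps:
Y(K) = -2*K
b(p, w) = 4
k = 1681
I = 1681
Z = 803 (Z = (4 - 882) + 1681 = -878 + 1681 = 803)
sqrt(Y(v) + Z) = sqrt(-2*37 + 803) = sqrt(-74 + 803) = sqrt(729) = 27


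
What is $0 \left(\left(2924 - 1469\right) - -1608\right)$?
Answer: $0$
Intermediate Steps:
$0 \left(\left(2924 - 1469\right) - -1608\right) = 0 \left(1455 + 1608\right) = 0 \cdot 3063 = 0$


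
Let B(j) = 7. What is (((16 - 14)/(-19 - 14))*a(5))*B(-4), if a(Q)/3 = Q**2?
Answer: -350/11 ≈ -31.818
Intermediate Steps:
a(Q) = 3*Q**2
(((16 - 14)/(-19 - 14))*a(5))*B(-4) = (((16 - 14)/(-19 - 14))*(3*5**2))*7 = ((2/(-33))*(3*25))*7 = ((2*(-1/33))*75)*7 = -2/33*75*7 = -50/11*7 = -350/11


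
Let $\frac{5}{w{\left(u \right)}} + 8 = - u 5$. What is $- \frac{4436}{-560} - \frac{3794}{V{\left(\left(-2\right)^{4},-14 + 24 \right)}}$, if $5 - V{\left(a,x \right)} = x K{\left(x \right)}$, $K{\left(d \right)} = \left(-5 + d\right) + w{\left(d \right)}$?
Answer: $\frac{420579}{4480} \approx 93.879$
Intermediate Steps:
$w{\left(u \right)} = \frac{5}{-8 - 5 u}$ ($w{\left(u \right)} = \frac{5}{-8 + - u 5} = \frac{5}{-8 - 5 u}$)
$K{\left(d \right)} = -5 + d - \frac{5}{8 + 5 d}$ ($K{\left(d \right)} = \left(-5 + d\right) - \frac{5}{8 + 5 d} = -5 + d - \frac{5}{8 + 5 d}$)
$V{\left(a,x \right)} = 5 - \frac{x \left(-5 + \left(-5 + x\right) \left(8 + 5 x\right)\right)}{8 + 5 x}$ ($V{\left(a,x \right)} = 5 - x \frac{-5 + \left(-5 + x\right) \left(8 + 5 x\right)}{8 + 5 x} = 5 - \frac{x \left(-5 + \left(-5 + x\right) \left(8 + 5 x\right)\right)}{8 + 5 x}$)
$- \frac{4436}{-560} - \frac{3794}{V{\left(\left(-2\right)^{4},-14 + 24 \right)}} = - \frac{4436}{-560} - \frac{3794}{\frac{1}{8 + 5 \left(-14 + 24\right)} \left(40 - 5 \left(-14 + 24\right)^{3} + 17 \left(-14 + 24\right)^{2} + 70 \left(-14 + 24\right)\right)} = \left(-4436\right) \left(- \frac{1}{560}\right) - \frac{3794}{\frac{1}{8 + 5 \cdot 10} \left(40 - 5 \cdot 10^{3} + 17 \cdot 10^{2} + 70 \cdot 10\right)} = \frac{1109}{140} - \frac{3794}{\frac{1}{8 + 50} \left(40 - 5000 + 17 \cdot 100 + 700\right)} = \frac{1109}{140} - \frac{3794}{\frac{1}{58} \left(40 - 5000 + 1700 + 700\right)} = \frac{1109}{140} - \frac{3794}{\frac{1}{58} \left(-2560\right)} = \frac{1109}{140} - \frac{3794}{- \frac{1280}{29}} = \frac{1109}{140} - - \frac{55013}{640} = \frac{1109}{140} + \frac{55013}{640} = \frac{420579}{4480}$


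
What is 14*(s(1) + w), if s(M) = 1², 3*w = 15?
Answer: 84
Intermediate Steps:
w = 5 (w = (⅓)*15 = 5)
s(M) = 1
14*(s(1) + w) = 14*(1 + 5) = 14*6 = 84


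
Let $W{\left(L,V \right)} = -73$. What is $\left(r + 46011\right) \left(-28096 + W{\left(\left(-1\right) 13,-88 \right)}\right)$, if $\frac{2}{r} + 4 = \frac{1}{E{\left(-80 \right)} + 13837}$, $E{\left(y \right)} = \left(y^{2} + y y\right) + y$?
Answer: $- \frac{137677603921727}{106227} \approx -1.2961 \cdot 10^{9}$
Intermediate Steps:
$E{\left(y \right)} = y + 2 y^{2}$ ($E{\left(y \right)} = \left(y^{2} + y^{2}\right) + y = 2 y^{2} + y = y + 2 y^{2}$)
$r = - \frac{53114}{106227}$ ($r = \frac{2}{-4 + \frac{1}{- 80 \left(1 + 2 \left(-80\right)\right) + 13837}} = \frac{2}{-4 + \frac{1}{- 80 \left(1 - 160\right) + 13837}} = \frac{2}{-4 + \frac{1}{\left(-80\right) \left(-159\right) + 13837}} = \frac{2}{-4 + \frac{1}{12720 + 13837}} = \frac{2}{-4 + \frac{1}{26557}} = \frac{2}{- \frac{106227}{26557}} = 2 \left(- \frac{26557}{106227}\right) = - \frac{53114}{106227} \approx -0.5$)
$\left(r + 46011\right) \left(-28096 + W{\left(\left(-1\right) 13,-88 \right)}\right) = \left(- \frac{53114}{106227} + 46011\right) \left(-28096 - 73\right) = \frac{4887557383}{106227} \left(-28169\right) = - \frac{137677603921727}{106227}$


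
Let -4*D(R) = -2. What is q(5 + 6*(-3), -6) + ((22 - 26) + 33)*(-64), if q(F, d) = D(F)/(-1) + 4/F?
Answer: -48277/26 ≈ -1856.8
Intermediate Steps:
D(R) = ½ (D(R) = -¼*(-2) = ½)
q(F, d) = -½ + 4/F (q(F, d) = (½)/(-1) + 4/F = (½)*(-1) + 4/F = -½ + 4/F)
q(5 + 6*(-3), -6) + ((22 - 26) + 33)*(-64) = (8 - (5 + 6*(-3)))/(2*(5 + 6*(-3))) + ((22 - 26) + 33)*(-64) = (8 - (5 - 18))/(2*(5 - 18)) + (-4 + 33)*(-64) = (½)*(8 - 1*(-13))/(-13) + 29*(-64) = (½)*(-1/13)*(8 + 13) - 1856 = (½)*(-1/13)*21 - 1856 = -21/26 - 1856 = -48277/26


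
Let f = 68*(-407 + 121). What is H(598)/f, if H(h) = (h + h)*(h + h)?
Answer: -13754/187 ≈ -73.551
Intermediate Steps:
H(h) = 4*h² (H(h) = (2*h)*(2*h) = 4*h²)
f = -19448 (f = 68*(-286) = -19448)
H(598)/f = (4*598²)/(-19448) = (4*357604)*(-1/19448) = 1430416*(-1/19448) = -13754/187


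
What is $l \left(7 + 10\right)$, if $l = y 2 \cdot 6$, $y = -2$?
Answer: $-408$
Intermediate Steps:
$l = -24$ ($l = \left(-2\right) 2 \cdot 6 = \left(-4\right) 6 = -24$)
$l \left(7 + 10\right) = - 24 \left(7 + 10\right) = \left(-24\right) 17 = -408$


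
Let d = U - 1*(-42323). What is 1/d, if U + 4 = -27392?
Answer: 1/14927 ≈ 6.6993e-5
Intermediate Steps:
U = -27396 (U = -4 - 27392 = -27396)
d = 14927 (d = -27396 - 1*(-42323) = -27396 + 42323 = 14927)
1/d = 1/14927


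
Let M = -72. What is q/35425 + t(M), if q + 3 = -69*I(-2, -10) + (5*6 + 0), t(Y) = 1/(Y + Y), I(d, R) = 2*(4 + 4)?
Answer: -190513/5101200 ≈ -0.037347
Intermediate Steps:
I(d, R) = 16 (I(d, R) = 2*8 = 16)
t(Y) = 1/(2*Y)
q = -1077 (q = -3 + (-69*16 + (5*6 + 0)) = -3 + (-1104 + (30 + 0)) = -3 + (-1104 + 30) = -3 - 1074 = -1077)
q/35425 + t(M) = -1077/35425 + (½)/(-72) = -1077*1/35425 + (½)*(-1/72) = -1077/35425 - 1/144 = -190513/5101200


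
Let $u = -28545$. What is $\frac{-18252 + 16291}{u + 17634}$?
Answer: $\frac{1961}{10911} \approx 0.17973$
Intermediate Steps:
$\frac{-18252 + 16291}{u + 17634} = \frac{-18252 + 16291}{-28545 + 17634} = - \frac{1961}{-10911} = \left(-1961\right) \left(- \frac{1}{10911}\right) = \frac{1961}{10911}$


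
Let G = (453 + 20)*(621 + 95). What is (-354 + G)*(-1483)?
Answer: -501719662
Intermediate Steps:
G = 338668 (G = 473*716 = 338668)
(-354 + G)*(-1483) = (-354 + 338668)*(-1483) = 338314*(-1483) = -501719662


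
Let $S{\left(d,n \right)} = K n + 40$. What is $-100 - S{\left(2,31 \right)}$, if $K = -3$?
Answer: $-47$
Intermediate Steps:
$S{\left(d,n \right)} = 40 - 3 n$ ($S{\left(d,n \right)} = - 3 n + 40 = 40 - 3 n$)
$-100 - S{\left(2,31 \right)} = -100 - \left(40 - 93\right) = -100 - -53 = -100 + 53 = -47$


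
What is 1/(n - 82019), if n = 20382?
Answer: -1/61637 ≈ -1.6224e-5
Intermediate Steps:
1/(n - 82019) = 1/(20382 - 82019) = 1/(-61637) = -1/61637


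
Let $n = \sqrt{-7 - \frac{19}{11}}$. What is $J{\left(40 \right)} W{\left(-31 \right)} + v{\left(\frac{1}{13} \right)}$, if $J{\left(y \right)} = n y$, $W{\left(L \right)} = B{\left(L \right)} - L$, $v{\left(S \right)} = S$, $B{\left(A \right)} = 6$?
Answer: $\frac{1}{13} + \frac{5920 i \sqrt{66}}{11} \approx 0.076923 + 4372.2 i$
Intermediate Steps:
$W{\left(L \right)} = 6 - L$
$n = \frac{4 i \sqrt{66}}{11}$ ($n = \sqrt{-7 - \frac{19}{11}} = \sqrt{- \frac{96}{11}} = \frac{4 i \sqrt{66}}{11} \approx 2.9542 i$)
$J{\left(y \right)} = \frac{4 i y \sqrt{66}}{11}$ ($J{\left(y \right)} = \frac{4 i \sqrt{66}}{11} y = \frac{4 i y \sqrt{66}}{11}$)
$J{\left(40 \right)} W{\left(-31 \right)} + v{\left(\frac{1}{13} \right)} = \frac{4}{11} i 40 \sqrt{66} \left(6 - -31\right) + \frac{1}{13} = \frac{160 i \sqrt{66}}{11} \left(6 + 31\right) + \frac{1}{13} = \frac{160 i \sqrt{66}}{11} \cdot 37 + \frac{1}{13} = \frac{5920 i \sqrt{66}}{11} + \frac{1}{13} = \frac{1}{13} + \frac{5920 i \sqrt{66}}{11}$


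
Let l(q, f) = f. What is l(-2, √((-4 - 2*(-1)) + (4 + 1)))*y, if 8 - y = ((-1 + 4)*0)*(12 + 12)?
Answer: 8*√3 ≈ 13.856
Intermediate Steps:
y = 8 (y = 8 - (-1 + 4)*0*(12 + 12) = 8 - 3*0*24 = 8 - 0*24 = 8 - 1*0 = 8 + 0 = 8)
l(-2, √((-4 - 2*(-1)) + (4 + 1)))*y = √((-4 - 2*(-1)) + (4 + 1))*8 = √((-4 + 2) + 5)*8 = √(-2 + 5)*8 = √3*8 = 8*√3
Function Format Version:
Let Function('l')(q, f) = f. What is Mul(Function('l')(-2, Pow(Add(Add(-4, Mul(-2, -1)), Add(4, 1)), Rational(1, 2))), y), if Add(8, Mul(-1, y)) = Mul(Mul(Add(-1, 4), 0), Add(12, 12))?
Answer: Mul(8, Pow(3, Rational(1, 2))) ≈ 13.856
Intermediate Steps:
y = 8 (y = Add(8, Mul(-1, Mul(Mul(Add(-1, 4), 0), Add(12, 12)))) = Add(8, Mul(-1, Mul(Mul(3, 0), 24))) = Add(8, Mul(-1, Mul(0, 24))) = Add(8, Mul(-1, 0)) = Add(8, 0) = 8)
Mul(Function('l')(-2, Pow(Add(Add(-4, Mul(-2, -1)), Add(4, 1)), Rational(1, 2))), y) = Mul(Pow(Add(Add(-4, Mul(-2, -1)), Add(4, 1)), Rational(1, 2)), 8) = Mul(Pow(Add(Add(-4, 2), 5), Rational(1, 2)), 8) = Mul(Pow(Add(-2, 5), Rational(1, 2)), 8) = Mul(Pow(3, Rational(1, 2)), 8) = Mul(8, Pow(3, Rational(1, 2)))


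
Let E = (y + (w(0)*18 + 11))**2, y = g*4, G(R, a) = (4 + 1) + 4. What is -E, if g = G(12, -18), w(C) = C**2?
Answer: -2209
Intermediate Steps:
G(R, a) = 9 (G(R, a) = 5 + 4 = 9)
g = 9
y = 36 (y = 9*4 = 36)
E = 2209 (E = (36 + (0**2*18 + 11))**2 = (36 + (0*18 + 11))**2 = (36 + (0 + 11))**2 = (36 + 11)**2 = 47**2 = 2209)
-E = -1*2209 = -2209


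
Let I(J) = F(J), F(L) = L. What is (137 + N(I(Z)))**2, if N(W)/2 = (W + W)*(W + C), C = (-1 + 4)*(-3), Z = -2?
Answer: 50625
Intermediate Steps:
I(J) = J
C = -9 (C = 3*(-3) = -9)
N(W) = 4*W*(-9 + W) (N(W) = 2*((W + W)*(W - 9)) = 2*((2*W)*(-9 + W)) = 2*(2*W*(-9 + W)) = 4*W*(-9 + W))
(137 + N(I(Z)))**2 = (137 + 4*(-2)*(-9 - 2))**2 = (137 + 4*(-2)*(-11))**2 = (137 + 88)**2 = 225**2 = 50625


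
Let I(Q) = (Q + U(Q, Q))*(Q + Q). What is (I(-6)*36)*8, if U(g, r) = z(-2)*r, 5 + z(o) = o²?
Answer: 0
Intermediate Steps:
z(o) = -5 + o²
U(g, r) = -r (U(g, r) = (-5 + (-2)²)*r = (-5 + 4)*r = -r)
I(Q) = 0 (I(Q) = (Q - Q)*(Q + Q) = 0*(2*Q) = 0)
(I(-6)*36)*8 = (0*36)*8 = 0*8 = 0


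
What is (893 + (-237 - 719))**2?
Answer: 3969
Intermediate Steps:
(893 + (-237 - 719))**2 = (893 - 956)**2 = (-63)**2 = 3969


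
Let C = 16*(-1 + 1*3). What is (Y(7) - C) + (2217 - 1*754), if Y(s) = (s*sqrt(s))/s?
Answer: 1431 + sqrt(7) ≈ 1433.6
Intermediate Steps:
Y(s) = sqrt(s) (Y(s) = s**(3/2)/s = sqrt(s))
C = 32 (C = 16*(-1 + 3) = 16*2 = 32)
(Y(7) - C) + (2217 - 1*754) = (sqrt(7) - 1*32) + (2217 - 1*754) = (sqrt(7) - 32) + (2217 - 754) = (-32 + sqrt(7)) + 1463 = 1431 + sqrt(7)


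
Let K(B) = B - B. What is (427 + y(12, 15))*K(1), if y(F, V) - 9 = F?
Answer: 0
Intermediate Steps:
y(F, V) = 9 + F
K(B) = 0
(427 + y(12, 15))*K(1) = (427 + (9 + 12))*0 = (427 + 21)*0 = 448*0 = 0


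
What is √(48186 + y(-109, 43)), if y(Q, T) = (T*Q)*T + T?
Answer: 4*I*√9582 ≈ 391.55*I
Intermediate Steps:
y(Q, T) = T + Q*T² (y(Q, T) = (Q*T)*T + T = Q*T² + T = T + Q*T²)
√(48186 + y(-109, 43)) = √(48186 + 43*(1 - 109*43)) = √(48186 + 43*(1 - 4687)) = √(48186 + 43*(-4686)) = √(48186 - 201498) = √(-153312) = 4*I*√9582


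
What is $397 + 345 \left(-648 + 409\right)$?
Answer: $-82058$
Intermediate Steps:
$397 + 345 \left(-648 + 409\right) = 397 + 345 \left(-239\right) = 397 - 82455 = -82058$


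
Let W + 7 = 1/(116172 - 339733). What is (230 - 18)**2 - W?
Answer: 10049290512/223561 ≈ 44951.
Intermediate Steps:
W = -1564928/223561 (W = -7 + 1/(116172 - 339733) = -7 + 1/(-223561) = -7 - 1/223561 = -1564928/223561 ≈ -7.0000)
(230 - 18)**2 - W = (230 - 18)**2 - 1*(-1564928/223561) = 212**2 + 1564928/223561 = 44944 + 1564928/223561 = 10049290512/223561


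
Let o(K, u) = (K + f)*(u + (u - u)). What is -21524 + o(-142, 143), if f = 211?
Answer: -11657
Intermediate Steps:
o(K, u) = u*(211 + K) (o(K, u) = (K + 211)*(u + (u - u)) = (211 + K)*(u + 0) = (211 + K)*u = u*(211 + K))
-21524 + o(-142, 143) = -21524 + 143*(211 - 142) = -21524 + 143*69 = -21524 + 9867 = -11657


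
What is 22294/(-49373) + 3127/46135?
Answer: -874144319/2277823355 ≈ -0.38376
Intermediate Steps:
22294/(-49373) + 3127/46135 = 22294*(-1/49373) + 3127*(1/46135) = -22294/49373 + 3127/46135 = -874144319/2277823355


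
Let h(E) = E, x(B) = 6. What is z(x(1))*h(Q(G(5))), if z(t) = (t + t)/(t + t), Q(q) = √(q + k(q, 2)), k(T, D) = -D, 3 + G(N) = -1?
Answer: I*√6 ≈ 2.4495*I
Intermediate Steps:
G(N) = -4 (G(N) = -3 - 1 = -4)
Q(q) = √(-2 + q) (Q(q) = √(q - 1*2) = √(q - 2) = √(-2 + q))
z(t) = 1 (z(t) = (2*t)/((2*t)) = (2*t)*(1/(2*t)) = 1)
z(x(1))*h(Q(G(5))) = 1*√(-2 - 4) = 1*√(-6) = 1*(I*√6) = I*√6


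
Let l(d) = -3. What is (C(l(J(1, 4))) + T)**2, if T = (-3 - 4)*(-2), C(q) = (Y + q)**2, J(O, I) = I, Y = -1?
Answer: 900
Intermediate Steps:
C(q) = (-1 + q)**2
T = 14 (T = -7*(-2) = 14)
(C(l(J(1, 4))) + T)**2 = ((-1 - 3)**2 + 14)**2 = ((-4)**2 + 14)**2 = (16 + 14)**2 = 30**2 = 900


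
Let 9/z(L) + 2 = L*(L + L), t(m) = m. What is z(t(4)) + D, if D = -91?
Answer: -907/10 ≈ -90.700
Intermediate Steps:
z(L) = 9/(-2 + 2*L**2) (z(L) = 9/(-2 + L*(L + L)) = 9/(-2 + L*(2*L)) = 9/(-2 + 2*L**2))
z(t(4)) + D = 9/(2*(-1 + 4**2)) - 91 = 9/(2*(-1 + 16)) - 91 = (9/2)/15 - 91 = (9/2)*(1/15) - 91 = 3/10 - 91 = -907/10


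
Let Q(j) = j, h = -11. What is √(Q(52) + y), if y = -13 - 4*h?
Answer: √83 ≈ 9.1104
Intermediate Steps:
y = 31 (y = -13 - 4*(-11) = -13 + 44 = 31)
√(Q(52) + y) = √(52 + 31) = √83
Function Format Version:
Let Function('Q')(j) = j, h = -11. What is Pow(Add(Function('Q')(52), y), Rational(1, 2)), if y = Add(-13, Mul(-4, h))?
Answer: Pow(83, Rational(1, 2)) ≈ 9.1104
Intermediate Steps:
y = 31 (y = Add(-13, Mul(-4, -11)) = Add(-13, 44) = 31)
Pow(Add(Function('Q')(52), y), Rational(1, 2)) = Pow(Add(52, 31), Rational(1, 2)) = Pow(83, Rational(1, 2))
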